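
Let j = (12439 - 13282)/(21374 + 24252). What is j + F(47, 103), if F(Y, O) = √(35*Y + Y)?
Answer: -843/45626 + 6*√47 ≈ 41.115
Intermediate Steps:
F(Y, O) = 6*√Y (F(Y, O) = √(36*Y) = 6*√Y)
j = -843/45626 ≈ -0.018476
j + F(47, 103) = -843/45626 + 6*√47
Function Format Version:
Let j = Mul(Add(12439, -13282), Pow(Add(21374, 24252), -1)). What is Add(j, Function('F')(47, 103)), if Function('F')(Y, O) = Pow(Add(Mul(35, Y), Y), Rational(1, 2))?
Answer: Add(Rational(-843, 45626), Mul(6, Pow(47, Rational(1, 2)))) ≈ 41.115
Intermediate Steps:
Function('F')(Y, O) = Mul(6, Pow(Y, Rational(1, 2))) (Function('F')(Y, O) = Pow(Mul(36, Y), Rational(1, 2)) = Mul(6, Pow(Y, Rational(1, 2))))
j = Rational(-843, 45626) (j = Mul(-843, Pow(45626, -1)) = Mul(-843, Rational(1, 45626)) = Rational(-843, 45626) ≈ -0.018476)
Add(j, Function('F')(47, 103)) = Add(Rational(-843, 45626), Mul(6, Pow(47, Rational(1, 2))))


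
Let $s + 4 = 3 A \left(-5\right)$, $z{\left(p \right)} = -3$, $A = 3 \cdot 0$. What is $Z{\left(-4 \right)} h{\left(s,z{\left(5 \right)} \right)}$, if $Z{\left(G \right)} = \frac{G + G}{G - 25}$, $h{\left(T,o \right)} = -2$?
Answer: $- \frac{16}{29} \approx -0.55172$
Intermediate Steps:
$A = 0$
$s = -4$ ($s = -4 + 3 \cdot 0 \left(-5\right) = -4 + 0 \left(-5\right) = -4 + 0 = -4$)
$Z{\left(G \right)} = \frac{2 G}{-25 + G}$
$Z{\left(-4 \right)} h{\left(s,z{\left(5 \right)} \right)} = 2 \left(-4\right) \frac{1}{-25 - 4} \left(-2\right) = 2 \left(-4\right) \frac{1}{-29} \left(-2\right) = 2 \left(-4\right) \left(- \frac{1}{29}\right) \left(-2\right) = \frac{8}{29} \left(-2\right) = - \frac{16}{29}$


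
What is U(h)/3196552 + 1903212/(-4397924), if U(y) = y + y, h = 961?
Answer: -759407914387/1757274094756 ≈ -0.43215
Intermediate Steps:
U(y) = 2*y
U(h)/3196552 + 1903212/(-4397924) = (2*961)/3196552 + 1903212/(-4397924) = 1922*(1/3196552) + 1903212*(-1/4397924) = 961/1598276 - 475803/1099481 = -759407914387/1757274094756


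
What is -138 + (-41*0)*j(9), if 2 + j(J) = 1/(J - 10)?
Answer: -138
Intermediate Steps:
j(J) = -2 + 1/(-10 + J) (j(J) = -2 + 1/(J - 10) = -2 + 1/(-10 + J))
-138 + (-41*0)*j(9) = -138 + (-41*0)*((21 - 2*9)/(-10 + 9)) = -138 + 0*((21 - 18)/(-1)) = -138 + 0*(-1*3) = -138 + 0*(-3) = -138 + 0 = -138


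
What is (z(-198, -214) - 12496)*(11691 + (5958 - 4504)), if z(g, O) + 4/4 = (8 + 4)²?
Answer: -162380185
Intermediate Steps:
z(g, O) = 143 (z(g, O) = -1 + (8 + 4)² = -1 + 12² = -1 + 144 = 143)
(z(-198, -214) - 12496)*(11691 + (5958 - 4504)) = (143 - 12496)*(11691 + (5958 - 4504)) = -12353*(11691 + 1454) = -12353*13145 = -162380185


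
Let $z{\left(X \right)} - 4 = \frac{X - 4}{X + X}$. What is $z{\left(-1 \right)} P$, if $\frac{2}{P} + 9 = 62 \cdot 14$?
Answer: $\frac{13}{859} \approx 0.015134$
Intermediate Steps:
$P = \frac{2}{859}$ ($P = \frac{2}{-9 + 62 \cdot 14} = \frac{2}{-9 + 868} = \frac{2}{859} \approx 0.0023283$)
$z{\left(X \right)} = 4 + \frac{-4 + X}{2 X}$ ($z{\left(X \right)} = 4 + \frac{X - 4}{X + X} = 4 + \frac{-4 + X}{2 X}$)
$z{\left(-1 \right)} P = \left(\frac{9}{2} - \frac{2}{-1}\right) \frac{2}{859} = \left(\frac{9}{2} - -2\right) \frac{2}{859} = \left(\frac{9}{2} + 2\right) \frac{2}{859} = \frac{13}{2} \cdot \frac{2}{859} = \frac{13}{859}$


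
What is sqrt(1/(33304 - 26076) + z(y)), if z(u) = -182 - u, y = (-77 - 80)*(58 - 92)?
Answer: I*sqrt(72096696113)/3614 ≈ 74.297*I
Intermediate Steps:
y = 5338 (y = -157*(-34) = 5338)
sqrt(1/(33304 - 26076) + z(y)) = sqrt(1/(33304 - 26076) + (-182 - 1*5338)) = sqrt(1/7228 + (-182 - 5338)) = sqrt(1/7228 - 5520) = sqrt(-39898559/7228) = I*sqrt(72096696113)/3614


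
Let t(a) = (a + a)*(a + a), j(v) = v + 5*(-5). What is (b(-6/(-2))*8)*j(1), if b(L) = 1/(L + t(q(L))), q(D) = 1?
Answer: -192/7 ≈ -27.429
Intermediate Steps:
j(v) = -25 + v (j(v) = v - 25 = -25 + v)
t(a) = 4*a² (t(a) = (2*a)*(2*a) = 4*a²)
b(L) = 1/(4 + L) (b(L) = 1/(L + 4*1²) = 1/(L + 4*1) = 1/(L + 4) = 1/(4 + L))
(b(-6/(-2))*8)*j(1) = (8/(4 - 6/(-2)))*(-25 + 1) = (8/(4 - 6*(-½)))*(-24) = (8/(4 + 3))*(-24) = (8/7)*(-24) = -192/7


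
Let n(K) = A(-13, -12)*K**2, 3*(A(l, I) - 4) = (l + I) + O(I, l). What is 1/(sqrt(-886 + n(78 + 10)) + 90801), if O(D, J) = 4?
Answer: 90801/8244845719 - I*sqrt(24118)/8244845719 ≈ 1.1013e-5 - 1.8836e-8*I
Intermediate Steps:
A(l, I) = 16/3 + I/3 + l/3 (A(l, I) = 4 + ((l + I) + 4)/3 = 4 + ((I + l) + 4)/3 = 4 + (4 + I + l)/3 = 4 + (4/3 + I/3 + l/3) = 16/3 + I/3 + l/3)
n(K) = -3*K**2 (n(K) = (16/3 + (1/3)*(-12) + (1/3)*(-13))*K**2 = (16/3 - 4 - 13/3)*K**2 = -3*K**2)
1/(sqrt(-886 + n(78 + 10)) + 90801) = 1/(sqrt(-886 - 3*(78 + 10)**2) + 90801) = 1/(sqrt(-886 - 3*88**2) + 90801) = 1/(sqrt(-886 - 3*7744) + 90801) = 1/(sqrt(-886 - 23232) + 90801) = 1/(sqrt(-24118) + 90801) = 1/(I*sqrt(24118) + 90801) = 1/(90801 + I*sqrt(24118))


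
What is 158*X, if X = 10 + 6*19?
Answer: 19592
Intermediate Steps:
X = 124 (X = 10 + 114 = 124)
158*X = 158*124 = 19592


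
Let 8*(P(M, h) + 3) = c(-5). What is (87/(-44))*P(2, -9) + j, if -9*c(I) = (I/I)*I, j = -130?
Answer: -131161/1056 ≈ -124.21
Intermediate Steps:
c(I) = -I/9 (c(I) = -I/I*I/9 = -I/9)
P(M, h) = -211/72 (P(M, h) = -3 + (-⅑*(-5))/8 = -3 + (⅛)*(5/9) = -3 + 5/72 = -211/72)
(87/(-44))*P(2, -9) + j = (87/(-44))*(-211/72) - 130 = (87*(-1/44))*(-211/72) - 130 = -87/44*(-211/72) - 130 = 6119/1056 - 130 = -131161/1056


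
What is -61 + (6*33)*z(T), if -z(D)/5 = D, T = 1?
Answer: -1051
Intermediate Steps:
z(D) = -5*D
-61 + (6*33)*z(T) = -61 + (6*33)*(-5*1) = -61 + 198*(-5) = -61 - 990 = -1051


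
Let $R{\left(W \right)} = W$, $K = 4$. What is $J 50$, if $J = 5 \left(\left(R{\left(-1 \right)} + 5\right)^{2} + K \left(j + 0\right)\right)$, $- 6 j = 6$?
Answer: $3000$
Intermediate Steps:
$j = -1$ ($j = \left(- \frac{1}{6}\right) 6 = -1$)
$J = 60$ ($J = 5 \left(\left(-1 + 5\right)^{2} + 4 \left(-1 + 0\right)\right) = 5 \left(4^{2} + 4 \left(-1\right)\right) = 5 \left(16 - 4\right) = 5 \cdot 12 = 60$)
$J 50 = 60 \cdot 50 = 3000$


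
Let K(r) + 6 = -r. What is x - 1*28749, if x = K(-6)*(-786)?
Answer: -28749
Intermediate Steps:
K(r) = -6 - r
x = 0 (x = (-6 - 1*(-6))*(-786) = (-6 + 6)*(-786) = 0*(-786) = 0)
x - 1*28749 = 0 - 1*28749 = 0 - 28749 = -28749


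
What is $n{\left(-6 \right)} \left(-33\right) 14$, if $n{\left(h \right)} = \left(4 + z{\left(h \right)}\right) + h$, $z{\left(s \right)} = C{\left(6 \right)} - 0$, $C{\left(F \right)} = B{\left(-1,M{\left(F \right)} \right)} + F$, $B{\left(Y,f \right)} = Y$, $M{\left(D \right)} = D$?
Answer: $-1386$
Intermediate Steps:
$C{\left(F \right)} = -1 + F$
$z{\left(s \right)} = 5$ ($z{\left(s \right)} = \left(-1 + 6\right) - 0 = 5 + 0 = 5$)
$n{\left(h \right)} = 9 + h$ ($n{\left(h \right)} = \left(4 + 5\right) + h = 9 + h$)
$n{\left(-6 \right)} \left(-33\right) 14 = \left(9 - 6\right) \left(-33\right) 14 = 3 \left(-33\right) 14 = \left(-99\right) 14 = -1386$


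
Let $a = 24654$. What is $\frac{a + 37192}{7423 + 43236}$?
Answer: $\frac{61846}{50659} \approx 1.2208$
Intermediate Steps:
$\frac{a + 37192}{7423 + 43236} = \frac{24654 + 37192}{7423 + 43236} = \frac{61846}{50659}$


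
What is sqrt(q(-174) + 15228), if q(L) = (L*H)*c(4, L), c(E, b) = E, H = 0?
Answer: 18*sqrt(47) ≈ 123.40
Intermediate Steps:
q(L) = 0 (q(L) = (L*0)*4 = 0*4 = 0)
sqrt(q(-174) + 15228) = sqrt(0 + 15228) = sqrt(15228) = 18*sqrt(47)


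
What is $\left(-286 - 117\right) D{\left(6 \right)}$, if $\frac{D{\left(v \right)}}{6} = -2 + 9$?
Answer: $-16926$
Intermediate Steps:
$D{\left(v \right)} = 42$ ($D{\left(v \right)} = 6 \left(-2 + 9\right) = 6 \cdot 7 = 42$)
$\left(-286 - 117\right) D{\left(6 \right)} = \left(-286 - 117\right) 42 = \left(-403\right) 42 = -16926$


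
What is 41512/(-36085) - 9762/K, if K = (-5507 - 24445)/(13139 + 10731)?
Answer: 700603756873/90068160 ≈ 7778.6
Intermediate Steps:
K = -14976/11935 (K = -29952/23870 = -29952*1/23870 = -14976/11935 ≈ -1.2548)
41512/(-36085) - 9762/K = 41512/(-36085) - 9762/(-14976/11935) = 41512*(-1/36085) - 9762*(-11935/14976) = -41512/36085 + 19418245/2496 = 700603756873/90068160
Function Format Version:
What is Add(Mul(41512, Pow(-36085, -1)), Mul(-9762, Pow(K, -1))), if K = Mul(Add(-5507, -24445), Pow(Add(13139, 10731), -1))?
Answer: Rational(700603756873, 90068160) ≈ 7778.6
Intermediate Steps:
K = Rational(-14976, 11935) (K = Mul(-29952, Pow(23870, -1)) = Mul(-29952, Rational(1, 23870)) = Rational(-14976, 11935) ≈ -1.2548)
Add(Mul(41512, Pow(-36085, -1)), Mul(-9762, Pow(K, -1))) = Add(Mul(41512, Pow(-36085, -1)), Mul(-9762, Pow(Rational(-14976, 11935), -1))) = Add(Mul(41512, Rational(-1, 36085)), Mul(-9762, Rational(-11935, 14976))) = Add(Rational(-41512, 36085), Rational(19418245, 2496)) = Rational(700603756873, 90068160)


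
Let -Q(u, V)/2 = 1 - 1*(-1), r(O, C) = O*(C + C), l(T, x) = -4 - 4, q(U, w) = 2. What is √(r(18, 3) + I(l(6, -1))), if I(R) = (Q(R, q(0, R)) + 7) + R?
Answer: √103 ≈ 10.149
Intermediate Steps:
l(T, x) = -8
r(O, C) = 2*C*O (r(O, C) = O*(2*C) = 2*C*O)
Q(u, V) = -4 (Q(u, V) = -2*(1 - 1*(-1)) = -2*(1 + 1) = -2*2 = -4)
I(R) = 3 + R (I(R) = (-4 + 7) + R = 3 + R)
√(r(18, 3) + I(l(6, -1))) = √(2*3*18 + (3 - 8)) = √(108 - 5) = √103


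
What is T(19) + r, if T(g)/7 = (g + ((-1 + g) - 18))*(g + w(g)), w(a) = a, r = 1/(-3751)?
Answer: 18957553/3751 ≈ 5054.0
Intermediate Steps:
r = -1/3751 ≈ -0.00026660
T(g) = 14*g*(-19 + 2*g) (T(g) = 7*((g + ((-1 + g) - 18))*(g + g)) = 7*((g + (-19 + g))*(2*g)) = 7*((-19 + 2*g)*(2*g)) = 7*(2*g*(-19 + 2*g)) = 14*g*(-19 + 2*g))
T(19) + r = 14*19*(-19 + 2*19) - 1/3751 = 14*19*(-19 + 38) - 1/3751 = 14*19*19 - 1/3751 = 5054 - 1/3751 = 18957553/3751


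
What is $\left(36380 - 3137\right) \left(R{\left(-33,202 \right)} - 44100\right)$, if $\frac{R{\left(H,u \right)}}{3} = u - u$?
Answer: $-1466016300$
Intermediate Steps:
$R{\left(H,u \right)} = 0$ ($R{\left(H,u \right)} = 3 \left(u - u\right) = 3 \cdot 0 = 0$)
$\left(36380 - 3137\right) \left(R{\left(-33,202 \right)} - 44100\right) = \left(36380 - 3137\right) \left(0 - 44100\right) = 33243 \left(-44100\right) = -1466016300$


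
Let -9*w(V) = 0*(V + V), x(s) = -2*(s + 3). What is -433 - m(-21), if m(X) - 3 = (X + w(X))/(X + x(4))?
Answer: -2183/5 ≈ -436.60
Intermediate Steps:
x(s) = -6 - 2*s (x(s) = -2*(3 + s) = -6 - 2*s)
w(V) = 0 (w(V) = -0*(V + V) = -0*2*V = -⅑*0 = 0)
m(X) = 3 + X/(-14 + X) (m(X) = 3 + (X + 0)/(X + (-6 - 2*4)) = 3 + X/(X + (-6 - 8)) = 3 + X/(X - 14) = 3 + X/(-14 + X))
-433 - m(-21) = -433 - 2*(-21 + 2*(-21))/(-14 - 21) = -433 - 2*(-21 - 42)/(-35) = -433 - 2*(-1)*(-63)/35 = -433 - 1*18/5 = -433 - 18/5 = -2183/5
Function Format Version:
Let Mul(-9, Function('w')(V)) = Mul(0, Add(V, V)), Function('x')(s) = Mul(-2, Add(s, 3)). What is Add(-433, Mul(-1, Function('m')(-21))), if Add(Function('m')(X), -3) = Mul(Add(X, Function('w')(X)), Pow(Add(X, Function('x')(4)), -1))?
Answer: Rational(-2183, 5) ≈ -436.60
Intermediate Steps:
Function('x')(s) = Add(-6, Mul(-2, s)) (Function('x')(s) = Mul(-2, Add(3, s)) = Add(-6, Mul(-2, s)))
Function('w')(V) = 0 (Function('w')(V) = Mul(Rational(-1, 9), Mul(0, Add(V, V))) = Mul(Rational(-1, 9), Mul(0, Mul(2, V))) = Mul(Rational(-1, 9), 0) = 0)
Function('m')(X) = Add(3, Mul(X, Pow(Add(-14, X), -1))) (Function('m')(X) = Add(3, Mul(Add(X, 0), Pow(Add(X, Add(-6, Mul(-2, 4))), -1))) = Add(3, Mul(X, Pow(Add(X, Add(-6, -8)), -1))) = Add(3, Mul(X, Pow(Add(X, -14), -1))) = Add(3, Mul(X, Pow(Add(-14, X), -1))))
Add(-433, Mul(-1, Function('m')(-21))) = Add(-433, Mul(-1, Mul(2, Pow(Add(-14, -21), -1), Add(-21, Mul(2, -21))))) = Add(-433, Mul(-1, Mul(2, Pow(-35, -1), Add(-21, -42)))) = Add(-433, Mul(-1, Mul(2, Rational(-1, 35), -63))) = Add(-433, Mul(-1, Rational(18, 5))) = Add(-433, Rational(-18, 5)) = Rational(-2183, 5)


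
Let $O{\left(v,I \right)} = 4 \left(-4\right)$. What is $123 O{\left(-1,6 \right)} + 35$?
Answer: $-1933$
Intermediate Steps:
$O{\left(v,I \right)} = -16$
$123 O{\left(-1,6 \right)} + 35 = 123 \left(-16\right) + 35 = -1968 + 35 = -1933$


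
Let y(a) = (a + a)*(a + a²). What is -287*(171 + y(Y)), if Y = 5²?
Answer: -9376577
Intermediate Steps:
Y = 25
y(a) = 2*a*(a + a²) (y(a) = (2*a)*(a + a²) = 2*a*(a + a²))
-287*(171 + y(Y)) = -287*(171 + 2*25²*(1 + 25)) = -287*(171 + 2*625*26) = -287*(171 + 32500) = -287*32671 = -9376577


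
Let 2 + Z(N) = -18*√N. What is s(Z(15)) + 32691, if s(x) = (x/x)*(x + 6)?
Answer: 32695 - 18*√15 ≈ 32625.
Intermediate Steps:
Z(N) = -2 - 18*√N
s(x) = 6 + x (s(x) = 1*(6 + x) = 6 + x)
s(Z(15)) + 32691 = (6 + (-2 - 18*√15)) + 32691 = (4 - 18*√15) + 32691 = 32695 - 18*√15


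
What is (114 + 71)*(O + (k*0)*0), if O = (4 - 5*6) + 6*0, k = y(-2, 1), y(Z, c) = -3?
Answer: -4810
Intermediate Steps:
k = -3
O = -26 (O = (4 - 30) + 0 = -26 + 0 = -26)
(114 + 71)*(O + (k*0)*0) = (114 + 71)*(-26 - 3*0*0) = 185*(-26 + 0*0) = 185*(-26 + 0) = 185*(-26) = -4810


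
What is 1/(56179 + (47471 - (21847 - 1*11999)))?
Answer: 1/93802 ≈ 1.0661e-5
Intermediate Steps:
1/(56179 + (47471 - (21847 - 1*11999))) = 1/(56179 + (47471 - (21847 - 11999))) = 1/(56179 + (47471 - 1*9848)) = 1/(56179 + (47471 - 9848)) = 1/(56179 + 37623) = 1/93802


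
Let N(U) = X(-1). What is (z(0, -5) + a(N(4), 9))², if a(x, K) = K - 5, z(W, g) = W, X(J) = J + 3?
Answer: 16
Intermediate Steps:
X(J) = 3 + J
N(U) = 2 (N(U) = 3 - 1 = 2)
a(x, K) = -5 + K
(z(0, -5) + a(N(4), 9))² = (0 + (-5 + 9))² = (0 + 4)² = 4² = 16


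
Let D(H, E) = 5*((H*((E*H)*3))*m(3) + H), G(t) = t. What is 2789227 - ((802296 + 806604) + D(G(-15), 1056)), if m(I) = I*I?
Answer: -30895598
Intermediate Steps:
m(I) = I²
D(H, E) = 5*H + 135*E*H² (D(H, E) = 5*((H*((E*H)*3))*3² + H) = 5*((H*(3*E*H))*9 + H) = 5*((3*E*H²)*9 + H) = 5*(27*E*H² + H) = 5*(H + 27*E*H²) = 5*H + 135*E*H²)
2789227 - ((802296 + 806604) + D(G(-15), 1056)) = 2789227 - ((802296 + 806604) + 5*(-15)*(1 + 27*1056*(-15))) = 2789227 - (1608900 + 5*(-15)*(1 - 427680)) = 2789227 - (1608900 + 5*(-15)*(-427679)) = 2789227 - (1608900 + 32075925) = 2789227 - 1*33684825 = 2789227 - 33684825 = -30895598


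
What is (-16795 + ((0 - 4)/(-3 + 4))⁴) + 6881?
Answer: -9658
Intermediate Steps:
(-16795 + ((0 - 4)/(-3 + 4))⁴) + 6881 = (-16795 + (-4/1)⁴) + 6881 = (-16795 + (-4*1)⁴) + 6881 = (-16795 + (-4)⁴) + 6881 = (-16795 + 256) + 6881 = -16539 + 6881 = -9658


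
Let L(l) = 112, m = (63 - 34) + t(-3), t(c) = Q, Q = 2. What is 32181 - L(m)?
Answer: 32069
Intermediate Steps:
t(c) = 2
m = 31 (m = (63 - 34) + 2 = 29 + 2 = 31)
32181 - L(m) = 32181 - 1*112 = 32181 - 112 = 32069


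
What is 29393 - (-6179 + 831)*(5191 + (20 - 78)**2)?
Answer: 45781533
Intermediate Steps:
29393 - (-6179 + 831)*(5191 + (20 - 78)**2) = 29393 - (-5348)*(5191 + (-58)**2) = 29393 - (-5348)*(5191 + 3364) = 29393 - (-5348)*8555 = 29393 - 1*(-45752140) = 29393 + 45752140 = 45781533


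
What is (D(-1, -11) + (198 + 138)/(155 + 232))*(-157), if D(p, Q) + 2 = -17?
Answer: 367223/129 ≈ 2846.7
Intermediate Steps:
D(p, Q) = -19 (D(p, Q) = -2 - 17 = -19)
(D(-1, -11) + (198 + 138)/(155 + 232))*(-157) = (-19 + (198 + 138)/(155 + 232))*(-157) = (-19 + 336/387)*(-157) = (-19 + 336*(1/387))*(-157) = (-19 + 112/129)*(-157) = -2339/129*(-157) = 367223/129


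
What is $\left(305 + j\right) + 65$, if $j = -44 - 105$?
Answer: $221$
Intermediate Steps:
$j = -149$
$\left(305 + j\right) + 65 = \left(305 - 149\right) + 65 = 156 + 65 = 221$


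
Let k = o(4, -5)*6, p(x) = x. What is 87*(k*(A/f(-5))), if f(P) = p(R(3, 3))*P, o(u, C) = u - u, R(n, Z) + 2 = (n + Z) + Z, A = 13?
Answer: 0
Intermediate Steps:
R(n, Z) = -2 + n + 2*Z (R(n, Z) = -2 + ((n + Z) + Z) = -2 + ((Z + n) + Z) = -2 + (n + 2*Z) = -2 + n + 2*Z)
o(u, C) = 0
f(P) = 7*P (f(P) = (-2 + 3 + 2*3)*P = (-2 + 3 + 6)*P = 7*P)
k = 0 (k = 0*6 = 0)
87*(k*(A/f(-5))) = 87*(0*(13/((7*(-5))))) = 87*(0*(13/(-35))) = 87*(0*(13*(-1/35))) = 87*(0*(-13/35)) = 87*0 = 0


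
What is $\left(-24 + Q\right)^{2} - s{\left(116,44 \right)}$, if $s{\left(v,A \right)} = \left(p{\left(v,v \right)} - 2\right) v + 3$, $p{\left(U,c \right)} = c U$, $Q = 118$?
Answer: $-1551831$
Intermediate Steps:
$p{\left(U,c \right)} = U c$
$s{\left(v,A \right)} = 3 + v \left(-2 + v^{2}\right)$ ($s{\left(v,A \right)} = \left(v v - 2\right) v + 3 = \left(v^{2} - 2\right) v + 3 = \left(-2 + v^{2}\right) v + 3 = v \left(-2 + v^{2}\right) + 3 = 3 + v \left(-2 + v^{2}\right)$)
$\left(-24 + Q\right)^{2} - s{\left(116,44 \right)} = \left(-24 + 118\right)^{2} - \left(3 + 116^{3} - 232\right) = 94^{2} - \left(3 + 1560896 - 232\right) = 8836 - 1560667 = -1551831$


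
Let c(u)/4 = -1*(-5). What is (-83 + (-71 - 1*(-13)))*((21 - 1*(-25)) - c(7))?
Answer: -3666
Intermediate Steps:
c(u) = 20 (c(u) = 4*(-1*(-5)) = 4*5 = 20)
(-83 + (-71 - 1*(-13)))*((21 - 1*(-25)) - c(7)) = (-83 + (-71 - 1*(-13)))*((21 - 1*(-25)) - 1*20) = (-83 + (-71 + 13))*((21 + 25) - 20) = (-83 - 58)*(46 - 20) = -141*26 = -3666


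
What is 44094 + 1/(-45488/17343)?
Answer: 2005730529/45488 ≈ 44094.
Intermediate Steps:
44094 + 1/(-45488/17343) = 44094 - 17343/45488 = 2005730529/45488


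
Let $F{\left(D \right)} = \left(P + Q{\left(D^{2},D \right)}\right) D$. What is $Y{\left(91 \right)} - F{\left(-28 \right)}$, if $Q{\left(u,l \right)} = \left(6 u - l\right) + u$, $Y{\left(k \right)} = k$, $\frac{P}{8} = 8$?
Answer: $156331$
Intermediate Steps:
$P = 64$ ($P = 8 \cdot 8 = 64$)
$Q{\left(u,l \right)} = - l + 7 u$ ($Q{\left(u,l \right)} = \left(- l + 6 u\right) + u = - l + 7 u$)
$F{\left(D \right)} = D \left(64 - D + 7 D^{2}\right)$ ($F{\left(D \right)} = \left(64 + \left(- D + 7 D^{2}\right)\right) D = \left(64 - D + 7 D^{2}\right) D = D \left(64 - D + 7 D^{2}\right)$)
$Y{\left(91 \right)} - F{\left(-28 \right)} = 91 - - 28 \left(64 - -28 + 7 \left(-28\right)^{2}\right) = 91 - - 28 \left(64 + 28 + 7 \cdot 784\right) = 91 - - 28 \left(64 + 28 + 5488\right) = 91 - \left(-28\right) 5580 = 91 - -156240 = 91 + 156240 = 156331$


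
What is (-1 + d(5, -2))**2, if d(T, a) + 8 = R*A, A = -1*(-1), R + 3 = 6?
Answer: 36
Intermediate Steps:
R = 3 (R = -3 + 6 = 3)
A = 1
d(T, a) = -5 (d(T, a) = -8 + 3*1 = -8 + 3 = -5)
(-1 + d(5, -2))**2 = (-1 - 5)**2 = (-6)**2 = 36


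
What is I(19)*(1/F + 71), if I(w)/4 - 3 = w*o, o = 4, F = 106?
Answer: 1189266/53 ≈ 22439.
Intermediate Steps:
I(w) = 12 + 16*w (I(w) = 12 + 4*(w*4) = 12 + 4*(4*w) = 12 + 16*w)
I(19)*(1/F + 71) = (12 + 16*19)*(1/106 + 71) = (12 + 304)*(1/106 + 71) = 316*(7527/106) = 1189266/53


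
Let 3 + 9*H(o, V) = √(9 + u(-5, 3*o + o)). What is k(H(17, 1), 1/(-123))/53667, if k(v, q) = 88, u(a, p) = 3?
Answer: 88/53667 ≈ 0.0016397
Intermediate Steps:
H(o, V) = -⅓ + 2*√3/9 (H(o, V) = -⅓ + √(9 + 3)/9 = -⅓ + √12/9 = -⅓ + (2*√3)/9 = -⅓ + 2*√3/9)
k(H(17, 1), 1/(-123))/53667 = 88/53667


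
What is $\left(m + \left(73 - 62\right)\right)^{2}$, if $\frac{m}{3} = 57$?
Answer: $33124$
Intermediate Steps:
$m = 171$ ($m = 3 \cdot 57 = 171$)
$\left(m + \left(73 - 62\right)\right)^{2} = \left(171 + \left(73 - 62\right)\right)^{2} = \left(171 + 11\right)^{2} = 182^{2} = 33124$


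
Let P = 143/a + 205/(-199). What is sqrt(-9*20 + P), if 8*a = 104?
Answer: 2*I*sqrt(1683341)/199 ≈ 13.04*I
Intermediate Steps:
a = 13 (a = (1/8)*104 = 13)
P = 1984/199 (P = 143/13 + 205/(-199) = 143*(1/13) + 205*(-1/199) = 11 - 205/199 = 1984/199 ≈ 9.9698)
sqrt(-9*20 + P) = sqrt(-9*20 + 1984/199) = sqrt(-180 + 1984/199) = sqrt(-33836/199) = 2*I*sqrt(1683341)/199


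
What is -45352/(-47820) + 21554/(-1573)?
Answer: -18449492/1446555 ≈ -12.754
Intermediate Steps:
-45352/(-47820) + 21554/(-1573) = -45352*(-1/47820) + 21554*(-1/1573) = 11338/11955 - 1658/121 = -18449492/1446555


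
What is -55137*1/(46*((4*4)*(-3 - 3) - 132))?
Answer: 18379/3496 ≈ 5.2571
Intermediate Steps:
-55137*1/(46*((4*4)*(-3 - 3) - 132)) = -55137*1/(46*(16*(-6) - 132)) = -55137*1/(46*(-96 - 132)) = -55137/(46*(-228)) = -55137/(-10488) = -55137*(-1/10488) = 18379/3496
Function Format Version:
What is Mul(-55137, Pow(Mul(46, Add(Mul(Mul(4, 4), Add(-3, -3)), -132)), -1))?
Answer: Rational(18379, 3496) ≈ 5.2571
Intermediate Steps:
Mul(-55137, Pow(Mul(46, Add(Mul(Mul(4, 4), Add(-3, -3)), -132)), -1)) = Mul(-55137, Pow(Mul(46, Add(Mul(16, -6), -132)), -1)) = Mul(-55137, Pow(Mul(46, Add(-96, -132)), -1)) = Mul(-55137, Pow(Mul(46, -228), -1)) = Mul(-55137, Pow(-10488, -1)) = Mul(-55137, Rational(-1, 10488)) = Rational(18379, 3496)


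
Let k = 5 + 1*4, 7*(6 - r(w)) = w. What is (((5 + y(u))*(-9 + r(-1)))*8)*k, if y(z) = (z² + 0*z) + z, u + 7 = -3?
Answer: -136800/7 ≈ -19543.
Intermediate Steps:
u = -10 (u = -7 - 3 = -10)
r(w) = 6 - w/7
y(z) = z + z² (y(z) = (z² + 0) + z = z² + z = z + z²)
k = 9 (k = 5 + 4 = 9)
(((5 + y(u))*(-9 + r(-1)))*8)*k = (((5 - 10*(1 - 10))*(-9 + (6 - ⅐*(-1))))*8)*9 = (((5 - 10*(-9))*(-9 + (6 + ⅐)))*8)*9 = (((5 + 90)*(-9 + 43/7))*8)*9 = ((95*(-20/7))*8)*9 = -1900/7*8*9 = -15200/7*9 = -136800/7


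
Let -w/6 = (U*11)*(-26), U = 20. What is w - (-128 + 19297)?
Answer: 15151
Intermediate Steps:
w = 34320 (w = -6*20*11*(-26) = -1320*(-26) = -6*(-5720) = 34320)
w - (-128 + 19297) = 34320 - (-128 + 19297) = 34320 - 1*19169 = 34320 - 19169 = 15151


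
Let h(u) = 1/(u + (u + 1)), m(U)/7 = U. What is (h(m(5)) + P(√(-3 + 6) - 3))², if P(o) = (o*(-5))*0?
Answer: 1/5041 ≈ 0.00019837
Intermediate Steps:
m(U) = 7*U
P(o) = 0 (P(o) = -5*o*0 = 0)
h(u) = 1/(1 + 2*u) (h(u) = 1/(u + (1 + u)) = 1/(1 + 2*u))
(h(m(5)) + P(√(-3 + 6) - 3))² = (1/(1 + 2*(7*5)) + 0)² = (1/(1 + 2*35) + 0)² = (1/(1 + 70) + 0)² = (1/71 + 0)² = (1/71)² = 1/5041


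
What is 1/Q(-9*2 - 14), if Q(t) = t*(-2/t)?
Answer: -1/2 ≈ -0.50000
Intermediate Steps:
Q(t) = -2
1/Q(-9*2 - 14) = 1/(-2) = -1/2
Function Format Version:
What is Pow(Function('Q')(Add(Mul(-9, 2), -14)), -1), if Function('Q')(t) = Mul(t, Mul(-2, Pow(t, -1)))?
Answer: Rational(-1, 2) ≈ -0.50000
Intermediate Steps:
Function('Q')(t) = -2
Pow(Function('Q')(Add(Mul(-9, 2), -14)), -1) = Pow(-2, -1) = Rational(-1, 2)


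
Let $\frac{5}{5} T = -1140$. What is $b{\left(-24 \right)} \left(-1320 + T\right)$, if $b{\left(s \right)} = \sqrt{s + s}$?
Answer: $- 9840 i \sqrt{3} \approx - 17043.0 i$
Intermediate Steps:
$b{\left(s \right)} = \sqrt{2} \sqrt{s}$ ($b{\left(s \right)} = \sqrt{2 s} = \sqrt{2} \sqrt{s}$)
$T = -1140$
$b{\left(-24 \right)} \left(-1320 + T\right) = \sqrt{2} \sqrt{-24} \left(-1320 - 1140\right) = \sqrt{2} \cdot 2 i \sqrt{6} \left(-2460\right) = 4 i \sqrt{3} \left(-2460\right) = - 9840 i \sqrt{3}$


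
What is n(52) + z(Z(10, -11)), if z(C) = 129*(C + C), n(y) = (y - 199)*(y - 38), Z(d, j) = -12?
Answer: -5154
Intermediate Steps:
n(y) = (-199 + y)*(-38 + y)
z(C) = 258*C (z(C) = 129*(2*C) = 258*C)
n(52) + z(Z(10, -11)) = (7562 + 52**2 - 237*52) + 258*(-12) = (7562 + 2704 - 12324) - 3096 = -2058 - 3096 = -5154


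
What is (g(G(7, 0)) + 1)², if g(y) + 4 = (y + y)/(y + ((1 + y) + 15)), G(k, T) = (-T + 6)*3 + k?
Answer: 5476/1089 ≈ 5.0285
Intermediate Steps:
G(k, T) = 18 + k - 3*T (G(k, T) = (6 - T)*3 + k = (18 - 3*T) + k = 18 + k - 3*T)
g(y) = -4 + 2*y/(16 + 2*y) (g(y) = -4 + (y + y)/(y + ((1 + y) + 15)) = -4 + (2*y)/(y + (16 + y)) = -4 + (2*y)/(16 + 2*y) = -4 + 2*y/(16 + 2*y))
(g(G(7, 0)) + 1)² = ((-32 - 3*(18 + 7 - 3*0))/(8 + (18 + 7 - 3*0)) + 1)² = ((-32 - 3*(18 + 7 + 0))/(8 + (18 + 7 + 0)) + 1)² = ((-32 - 3*25)/(8 + 25) + 1)² = ((-32 - 75)/33 + 1)² = ((1/33)*(-107) + 1)² = (-107/33 + 1)² = (-74/33)² = 5476/1089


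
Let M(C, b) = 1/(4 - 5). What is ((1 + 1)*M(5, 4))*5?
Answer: -10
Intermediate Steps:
M(C, b) = -1 (M(C, b) = 1/(-1) = -1)
((1 + 1)*M(5, 4))*5 = ((1 + 1)*(-1))*5 = (2*(-1))*5 = -2*5 = -10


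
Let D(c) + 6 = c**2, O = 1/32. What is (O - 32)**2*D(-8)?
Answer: 30349341/512 ≈ 59276.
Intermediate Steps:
O = 1/32 ≈ 0.031250
D(c) = -6 + c**2
(O - 32)**2*D(-8) = (1/32 - 32)**2*(-6 + (-8)**2) = (-1023/32)**2*(-6 + 64) = (1046529/1024)*58 = 30349341/512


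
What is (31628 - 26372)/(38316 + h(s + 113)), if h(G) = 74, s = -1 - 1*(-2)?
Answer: 2628/19195 ≈ 0.13691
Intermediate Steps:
s = 1 (s = -1 + 2 = 1)
(31628 - 26372)/(38316 + h(s + 113)) = (31628 - 26372)/(38316 + 74) = 5256/38390 = 5256*(1/38390) = 2628/19195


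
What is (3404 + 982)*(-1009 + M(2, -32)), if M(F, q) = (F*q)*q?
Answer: 4557054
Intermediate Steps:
M(F, q) = F*q**2
(3404 + 982)*(-1009 + M(2, -32)) = (3404 + 982)*(-1009 + 2*(-32)**2) = 4386*(-1009 + 2*1024) = 4386*(-1009 + 2048) = 4386*1039 = 4557054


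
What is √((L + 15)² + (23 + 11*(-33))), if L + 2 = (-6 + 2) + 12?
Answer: √101 ≈ 10.050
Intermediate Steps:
L = 6 (L = -2 + ((-6 + 2) + 12) = -2 + (-4 + 12) = -2 + 8 = 6)
√((L + 15)² + (23 + 11*(-33))) = √((6 + 15)² + (23 + 11*(-33))) = √(21² + (23 - 363)) = √(441 - 340) = √101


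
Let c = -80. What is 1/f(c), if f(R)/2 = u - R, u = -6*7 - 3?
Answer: 1/70 ≈ 0.014286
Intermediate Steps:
u = -45 (u = -42 - 3 = -45)
f(R) = -90 - 2*R (f(R) = 2*(-45 - R) = -90 - 2*R)
1/f(c) = 1/(-90 - 2*(-80)) = 1/(-90 + 160) = 1/70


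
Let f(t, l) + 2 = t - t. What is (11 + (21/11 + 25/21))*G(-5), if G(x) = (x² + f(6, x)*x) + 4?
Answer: 42341/77 ≈ 549.88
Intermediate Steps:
f(t, l) = -2 (f(t, l) = -2 + (t - t) = -2 + 0 = -2)
G(x) = 4 + x² - 2*x (G(x) = (x² - 2*x) + 4 = 4 + x² - 2*x)
(11 + (21/11 + 25/21))*G(-5) = (11 + (21/11 + 25/21))*(4 + (-5)² - 2*(-5)) = (11 + (21*(1/11) + 25*(1/21)))*(4 + 25 + 10) = (11 + (21/11 + 25/21))*39 = (11 + 716/231)*39 = (3257/231)*39 = 42341/77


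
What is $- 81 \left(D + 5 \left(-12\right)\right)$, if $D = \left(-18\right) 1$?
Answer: $6318$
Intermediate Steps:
$D = -18$
$- 81 \left(D + 5 \left(-12\right)\right) = - 81 \left(-18 + 5 \left(-12\right)\right) = - 81 \left(-18 - 60\right) = \left(-81\right) \left(-78\right) = 6318$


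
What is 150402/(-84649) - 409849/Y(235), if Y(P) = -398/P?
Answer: 8152867520239/33690302 ≈ 2.4199e+5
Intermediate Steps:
150402/(-84649) - 409849/Y(235) = 150402/(-84649) - 409849/((-398/235)) = 150402*(-1/84649) - 409849/((-398*1/235)) = -150402/84649 - 409849/(-398/235) = -150402/84649 - 409849*(-235/398) = -150402/84649 + 96314515/398 = 8152867520239/33690302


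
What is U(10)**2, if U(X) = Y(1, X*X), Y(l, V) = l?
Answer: 1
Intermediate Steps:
U(X) = 1
U(10)**2 = 1**2 = 1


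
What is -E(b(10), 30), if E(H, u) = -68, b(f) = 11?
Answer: 68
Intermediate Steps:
-E(b(10), 30) = -1*(-68) = 68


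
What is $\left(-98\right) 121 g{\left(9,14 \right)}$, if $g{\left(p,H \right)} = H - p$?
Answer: $-59290$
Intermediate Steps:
$\left(-98\right) 121 g{\left(9,14 \right)} = \left(-98\right) 121 \left(14 - 9\right) = - 11858 \left(14 - 9\right) = \left(-11858\right) 5 = -59290$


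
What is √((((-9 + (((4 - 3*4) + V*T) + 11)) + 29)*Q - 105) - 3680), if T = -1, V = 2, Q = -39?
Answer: 2*I*√1151 ≈ 67.853*I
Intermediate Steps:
√((((-9 + (((4 - 3*4) + V*T) + 11)) + 29)*Q - 105) - 3680) = √((((-9 + (((4 - 3*4) + 2*(-1)) + 11)) + 29)*(-39) - 105) - 3680) = √((((-9 + (((4 - 12) - 2) + 11)) + 29)*(-39) - 105) - 3680) = √((((-9 + ((-8 - 2) + 11)) + 29)*(-39) - 105) - 3680) = √((((-9 + (-10 + 11)) + 29)*(-39) - 105) - 3680) = √((((-9 + 1) + 29)*(-39) - 105) - 3680) = √(((-8 + 29)*(-39) - 105) - 3680) = √((21*(-39) - 105) - 3680) = √((-819 - 105) - 3680) = √(-924 - 3680) = √(-4604) = 2*I*√1151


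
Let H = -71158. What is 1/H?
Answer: -1/71158 ≈ -1.4053e-5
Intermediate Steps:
1/H = 1/(-71158) = -1/71158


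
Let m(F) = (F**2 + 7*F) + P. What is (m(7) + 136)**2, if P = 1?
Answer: 55225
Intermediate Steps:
m(F) = 1 + F**2 + 7*F (m(F) = (F**2 + 7*F) + 1 = 1 + F**2 + 7*F)
(m(7) + 136)**2 = ((1 + 7**2 + 7*7) + 136)**2 = ((1 + 49 + 49) + 136)**2 = (99 + 136)**2 = 235**2 = 55225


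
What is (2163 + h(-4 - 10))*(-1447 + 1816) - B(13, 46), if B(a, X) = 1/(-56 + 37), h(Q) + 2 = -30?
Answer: 14940442/19 ≈ 7.8634e+5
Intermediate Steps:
h(Q) = -32 (h(Q) = -2 - 30 = -32)
B(a, X) = -1/19 (B(a, X) = 1/(-19) = -1/19)
(2163 + h(-4 - 10))*(-1447 + 1816) - B(13, 46) = (2163 - 32)*(-1447 + 1816) - 1*(-1/19) = 2131*369 + 1/19 = 786339 + 1/19 = 14940442/19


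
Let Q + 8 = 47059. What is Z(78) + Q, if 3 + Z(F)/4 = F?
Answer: 47351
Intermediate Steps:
Q = 47051 (Q = -8 + 47059 = 47051)
Z(F) = -12 + 4*F
Z(78) + Q = (-12 + 4*78) + 47051 = (-12 + 312) + 47051 = 300 + 47051 = 47351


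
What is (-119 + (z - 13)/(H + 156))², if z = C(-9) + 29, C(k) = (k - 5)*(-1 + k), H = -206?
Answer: 9320809/625 ≈ 14913.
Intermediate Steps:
C(k) = (-1 + k)*(-5 + k) (C(k) = (-5 + k)*(-1 + k) = (-1 + k)*(-5 + k))
z = 169 (z = (5 + (-9)² - 6*(-9)) + 29 = (5 + 81 + 54) + 29 = 140 + 29 = 169)
(-119 + (z - 13)/(H + 156))² = (-119 + (169 - 13)/(-206 + 156))² = (-119 + 156/(-50))² = (-119 + 156*(-1/50))² = (-119 - 78/25)² = (-3053/25)² = 9320809/625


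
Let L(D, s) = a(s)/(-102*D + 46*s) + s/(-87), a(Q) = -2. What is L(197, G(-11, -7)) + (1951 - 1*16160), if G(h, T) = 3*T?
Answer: -4338928591/305370 ≈ -14209.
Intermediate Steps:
L(D, s) = -2/(-102*D + 46*s) - s/87 (L(D, s) = -2/(-102*D + 46*s) + s/(-87) = -2/(-102*D + 46*s) + s*(-1/87) = -2/(-102*D + 46*s) - s/87)
L(197, G(-11, -7)) + (1951 - 1*16160) = (87 + 23*(3*(-7))² - 51*197*3*(-7))/(87*(-69*(-7) + 51*197)) + (1951 - 1*16160) = (87 + 23*(-21)² - 51*197*(-21))/(87*(-23*(-21) + 10047)) + (1951 - 16160) = (87 + 23*441 + 210987)/(87*(483 + 10047)) - 14209 = (1/87)*(87 + 10143 + 210987)/10530 - 14209 = (1/87)*(1/10530)*221217 - 14209 = 73739/305370 - 14209 = -4338928591/305370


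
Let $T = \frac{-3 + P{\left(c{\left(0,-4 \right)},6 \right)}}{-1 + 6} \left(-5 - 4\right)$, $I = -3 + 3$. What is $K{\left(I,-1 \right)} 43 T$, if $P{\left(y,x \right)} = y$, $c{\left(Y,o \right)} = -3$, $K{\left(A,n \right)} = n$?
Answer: $- \frac{2322}{5} \approx -464.4$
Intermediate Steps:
$I = 0$
$T = \frac{54}{5}$ ($T = \frac{-3 - 3}{-1 + 6} \left(-5 - 4\right) = - \frac{6}{5} \left(-9\right) = \left(-6\right) \frac{1}{5} \left(-9\right) = \left(- \frac{6}{5}\right) \left(-9\right) = \frac{54}{5} \approx 10.8$)
$K{\left(I,-1 \right)} 43 T = \left(-1\right) 43 \cdot \frac{54}{5} = \left(-43\right) \frac{54}{5} = - \frac{2322}{5}$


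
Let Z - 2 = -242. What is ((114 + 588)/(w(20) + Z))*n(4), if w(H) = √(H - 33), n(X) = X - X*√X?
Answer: 673920/57613 + 2808*I*√13/57613 ≈ 11.697 + 0.17573*I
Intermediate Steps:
Z = -240 (Z = 2 - 242 = -240)
n(X) = X - X^(3/2)
w(H) = √(-33 + H)
((114 + 588)/(w(20) + Z))*n(4) = ((114 + 588)/(√(-33 + 20) - 240))*(4 - 4^(3/2)) = (702/(√(-13) - 240))*(4 - 1*8) = (702/(I*√13 - 240))*(4 - 8) = (702/(-240 + I*√13))*(-4) = -2808/(-240 + I*√13)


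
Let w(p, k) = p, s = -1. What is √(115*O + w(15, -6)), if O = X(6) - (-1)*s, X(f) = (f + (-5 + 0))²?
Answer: √15 ≈ 3.8730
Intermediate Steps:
X(f) = (-5 + f)² (X(f) = (f - 5)² = (-5 + f)²)
O = 0 (O = (-5 + 6)² - (-1)*(-1) = 1² - 1*1 = 1 - 1 = 0)
√(115*O + w(15, -6)) = √(115*0 + 15) = √(0 + 15) = √15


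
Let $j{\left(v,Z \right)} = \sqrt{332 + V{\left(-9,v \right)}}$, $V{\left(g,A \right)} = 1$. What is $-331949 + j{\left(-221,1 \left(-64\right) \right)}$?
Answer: $-331949 + 3 \sqrt{37} \approx -3.3193 \cdot 10^{5}$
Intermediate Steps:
$j{\left(v,Z \right)} = 3 \sqrt{37}$ ($j{\left(v,Z \right)} = \sqrt{332 + 1} = \sqrt{333} = 3 \sqrt{37}$)
$-331949 + j{\left(-221,1 \left(-64\right) \right)} = -331949 + 3 \sqrt{37}$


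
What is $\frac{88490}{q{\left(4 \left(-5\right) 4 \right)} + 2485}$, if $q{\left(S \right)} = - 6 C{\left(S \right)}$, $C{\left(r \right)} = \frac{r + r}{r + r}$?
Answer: $\frac{88490}{2479} \approx 35.696$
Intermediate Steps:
$C{\left(r \right)} = 1$ ($C{\left(r \right)} = \frac{2 r}{2 r} = 2 r \frac{1}{2 r} = 1$)
$q{\left(S \right)} = -6$ ($q{\left(S \right)} = \left(-6\right) 1 = -6$)
$\frac{88490}{q{\left(4 \left(-5\right) 4 \right)} + 2485} = \frac{88490}{-6 + 2485} = \frac{88490}{2479}$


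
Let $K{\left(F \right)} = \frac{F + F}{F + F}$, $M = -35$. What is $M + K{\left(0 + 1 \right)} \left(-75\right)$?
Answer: $-110$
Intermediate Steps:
$K{\left(F \right)} = 1$ ($K{\left(F \right)} = \frac{2 F}{2 F} = 2 F \frac{1}{2 F} = 1$)
$M + K{\left(0 + 1 \right)} \left(-75\right) = -35 + 1 \left(-75\right) = -35 - 75 = -110$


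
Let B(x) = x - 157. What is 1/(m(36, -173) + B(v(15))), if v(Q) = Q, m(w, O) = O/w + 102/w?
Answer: -36/5183 ≈ -0.0069458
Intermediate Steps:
m(w, O) = 102/w + O/w
B(x) = -157 + x
1/(m(36, -173) + B(v(15))) = 1/((102 - 173)/36 + (-157 + 15)) = 1/((1/36)*(-71) - 142) = 1/(-71/36 - 142) = 1/(-5183/36) = -36/5183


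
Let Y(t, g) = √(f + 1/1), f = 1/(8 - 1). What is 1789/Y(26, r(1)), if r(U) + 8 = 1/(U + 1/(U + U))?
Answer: 1789*√14/4 ≈ 1673.5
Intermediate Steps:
f = ⅐ (f = 1/7 = ⅐ ≈ 0.14286)
r(U) = -8 + 1/(U + 1/(2*U)) (r(U) = -8 + 1/(U + 1/(U + U)) = -8 + 1/(U + 1/(2*U)))
Y(t, g) = 2*√14/7 (Y(t, g) = √(⅐ + 1/1) = √(⅐ + 1) = √(8/7) = 2*√14/7)
1789/Y(26, r(1)) = 1789/(2*√14/7) = (√14/4)*1789 = 1789*√14/4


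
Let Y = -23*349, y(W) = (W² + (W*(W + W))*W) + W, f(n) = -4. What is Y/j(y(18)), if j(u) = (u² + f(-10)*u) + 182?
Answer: -8027/144096194 ≈ -5.5706e-5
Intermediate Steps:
y(W) = W + W² + 2*W³ (y(W) = (W² + (W*(2*W))*W) + W = (W² + (2*W²)*W) + W = (W² + 2*W³) + W = W + W² + 2*W³)
j(u) = 182 + u² - 4*u (j(u) = (u² - 4*u) + 182 = 182 + u² - 4*u)
Y = -8027
Y/j(y(18)) = -8027/(182 + (18*(1 + 18 + 2*18²))² - 72*(1 + 18 + 2*18²)) = -8027/(182 + (18*(1 + 18 + 2*324))² - 72*(1 + 18 + 2*324)) = -8027/(182 + (18*(1 + 18 + 648))² - 72*(1 + 18 + 648)) = -8027/(182 + (18*667)² - 72*667) = -8027/(182 + 12006² - 4*12006) = -8027/(182 + 144144036 - 48024) = -8027/144096194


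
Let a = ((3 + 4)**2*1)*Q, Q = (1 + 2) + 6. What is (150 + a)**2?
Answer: 349281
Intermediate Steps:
Q = 9 (Q = 3 + 6 = 9)
a = 441 (a = ((3 + 4)**2*1)*9 = (7**2*1)*9 = (49*1)*9 = 49*9 = 441)
(150 + a)**2 = (150 + 441)**2 = 591**2 = 349281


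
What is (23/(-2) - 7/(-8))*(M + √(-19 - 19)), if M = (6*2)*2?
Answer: -255 - 85*I*√38/8 ≈ -255.0 - 65.497*I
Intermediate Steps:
M = 24 (M = 12*2 = 24)
(23/(-2) - 7/(-8))*(M + √(-19 - 19)) = (23/(-2) - 7/(-8))*(24 + √(-19 - 19)) = (23*(-½) - 7*(-⅛))*(24 + √(-38)) = (-23/2 + 7/8)*(24 + I*√38) = -85*(24 + I*√38)/8 = -255 - 85*I*√38/8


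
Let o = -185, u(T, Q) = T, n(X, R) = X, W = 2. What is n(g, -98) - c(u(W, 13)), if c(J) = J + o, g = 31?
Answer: 214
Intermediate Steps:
c(J) = -185 + J (c(J) = J - 185 = -185 + J)
n(g, -98) - c(u(W, 13)) = 31 - (-185 + 2) = 31 - 1*(-183) = 31 + 183 = 214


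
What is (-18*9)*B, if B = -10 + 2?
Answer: 1296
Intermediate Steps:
B = -8
(-18*9)*B = -18*9*(-8) = -162*(-8) = 1296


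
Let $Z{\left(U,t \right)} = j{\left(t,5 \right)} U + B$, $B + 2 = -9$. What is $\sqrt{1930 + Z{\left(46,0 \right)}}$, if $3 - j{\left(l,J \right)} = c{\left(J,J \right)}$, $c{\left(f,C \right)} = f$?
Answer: $3 \sqrt{203} \approx 42.743$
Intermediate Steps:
$B = -11$ ($B = -2 - 9 = -11$)
$j{\left(l,J \right)} = 3 - J$
$Z{\left(U,t \right)} = -11 - 2 U$ ($Z{\left(U,t \right)} = \left(3 - 5\right) U - 11 = - 2 U - 11 = -11 - 2 U$)
$\sqrt{1930 + Z{\left(46,0 \right)}} = \sqrt{1930 - 103} = \sqrt{1827} = 3 \sqrt{203}$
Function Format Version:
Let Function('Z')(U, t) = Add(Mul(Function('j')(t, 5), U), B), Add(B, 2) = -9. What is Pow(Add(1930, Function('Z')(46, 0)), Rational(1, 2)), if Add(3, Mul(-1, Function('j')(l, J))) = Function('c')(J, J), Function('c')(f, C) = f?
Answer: Mul(3, Pow(203, Rational(1, 2))) ≈ 42.743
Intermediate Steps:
B = -11 (B = Add(-2, -9) = -11)
Function('j')(l, J) = Add(3, Mul(-1, J))
Function('Z')(U, t) = Add(-11, Mul(-2, U)) (Function('Z')(U, t) = Add(Mul(Add(3, Mul(-1, 5)), U), -11) = Add(Mul(Add(3, -5), U), -11) = Add(Mul(-2, U), -11) = Add(-11, Mul(-2, U)))
Pow(Add(1930, Function('Z')(46, 0)), Rational(1, 2)) = Pow(Add(1930, Add(-11, Mul(-2, 46))), Rational(1, 2)) = Pow(Add(1930, Add(-11, -92)), Rational(1, 2)) = Pow(Add(1930, -103), Rational(1, 2)) = Pow(1827, Rational(1, 2)) = Mul(3, Pow(203, Rational(1, 2)))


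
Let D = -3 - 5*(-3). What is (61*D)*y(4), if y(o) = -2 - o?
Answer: -4392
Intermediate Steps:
D = 12 (D = -3 + 15 = 12)
(61*D)*y(4) = (61*12)*(-2 - 1*4) = 732*(-2 - 4) = 732*(-6) = -4392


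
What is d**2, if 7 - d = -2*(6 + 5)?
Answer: 841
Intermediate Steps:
d = 29 (d = 7 - (-2)*(6 + 5) = 7 - (-2)*11 = 7 - 1*(-22) = 7 + 22 = 29)
d**2 = 29**2 = 841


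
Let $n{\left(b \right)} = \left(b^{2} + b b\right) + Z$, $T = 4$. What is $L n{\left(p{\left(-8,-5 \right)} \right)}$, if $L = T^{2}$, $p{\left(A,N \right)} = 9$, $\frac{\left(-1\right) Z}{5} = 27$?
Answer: $432$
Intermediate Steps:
$Z = -135$ ($Z = \left(-5\right) 27 = -135$)
$L = 16$ ($L = 4^{2} = 16$)
$n{\left(b \right)} = -135 + 2 b^{2}$ ($n{\left(b \right)} = \left(b^{2} + b b\right) - 135 = \left(b^{2} + b^{2}\right) - 135 = 2 b^{2} - 135 = -135 + 2 b^{2}$)
$L n{\left(p{\left(-8,-5 \right)} \right)} = 16 \left(-135 + 2 \cdot 9^{2}\right) = 16 \left(-135 + 2 \cdot 81\right) = 16 \left(-135 + 162\right) = 16 \cdot 27 = 432$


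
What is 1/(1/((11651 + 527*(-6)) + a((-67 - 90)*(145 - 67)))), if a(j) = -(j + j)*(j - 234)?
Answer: -305651671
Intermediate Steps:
a(j) = -2*j*(-234 + j)
1/(1/((11651 + 527*(-6)) + a((-67 - 90)*(145 - 67)))) = 1/(1/((11651 + 527*(-6)) + 2*((-67 - 90)*(145 - 67))*(234 - (-67 - 90)*(145 - 67)))) = 1/(1/((11651 - 3162) + 2*(-157*78)*(234 - (-157)*78))) = 1/(1/(8489 + 2*(-12246)*(234 - 1*(-12246)))) = 1/(1/(8489 + 2*(-12246)*(234 + 12246))) = 1/(1/(8489 + 2*(-12246)*12480)) = 1/(1/(8489 - 305660160)) = 1/(1/(-305651671)) = 1/(-1/305651671) = -305651671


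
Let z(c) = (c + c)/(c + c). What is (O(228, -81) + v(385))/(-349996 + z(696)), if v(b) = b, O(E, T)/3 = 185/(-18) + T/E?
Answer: -80507/79798860 ≈ -0.0010089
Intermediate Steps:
O(E, T) = -185/6 + 3*T/E (O(E, T) = 3*(185/(-18) + T/E) = 3*(185*(-1/18) + T/E) = 3*(-185/18 + T/E) = -185/6 + 3*T/E)
z(c) = 1 (z(c) = (2*c)/((2*c)) = (2*c)*(1/(2*c)) = 1)
(O(228, -81) + v(385))/(-349996 + z(696)) = ((-185/6 + 3*(-81)/228) + 385)/(-349996 + 1) = ((-185/6 + 3*(-81)*(1/228)) + 385)/(-349995) = ((-185/6 - 81/76) + 385)*(-1/349995) = (-7273/228 + 385)*(-1/349995) = (80507/228)*(-1/349995) = -80507/79798860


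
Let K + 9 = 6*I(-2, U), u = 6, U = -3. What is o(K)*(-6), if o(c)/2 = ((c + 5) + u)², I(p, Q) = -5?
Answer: -9408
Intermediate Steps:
K = -39 (K = -9 + 6*(-5) = -9 - 30 = -39)
o(c) = 2*(11 + c)² (o(c) = 2*((c + 5) + 6)² = 2*((5 + c) + 6)² = 2*(11 + c)²)
o(K)*(-6) = (2*(11 - 39)²)*(-6) = (2*(-28)²)*(-6) = (2*784)*(-6) = 1568*(-6) = -9408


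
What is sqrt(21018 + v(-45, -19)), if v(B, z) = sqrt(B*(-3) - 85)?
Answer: sqrt(21018 + 5*sqrt(2)) ≈ 145.00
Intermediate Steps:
v(B, z) = sqrt(-85 - 3*B) (v(B, z) = sqrt(-3*B - 85) = sqrt(-85 - 3*B))
sqrt(21018 + v(-45, -19)) = sqrt(21018 + sqrt(-85 - 3*(-45))) = sqrt(21018 + sqrt(-85 + 135)) = sqrt(21018 + sqrt(50)) = sqrt(21018 + 5*sqrt(2))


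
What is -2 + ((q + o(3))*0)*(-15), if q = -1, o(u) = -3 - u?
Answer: -2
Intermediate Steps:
-2 + ((q + o(3))*0)*(-15) = -2 + ((-1 + (-3 - 1*3))*0)*(-15) = -2 + ((-1 + (-3 - 3))*0)*(-15) = -2 + ((-1 - 6)*0)*(-15) = -2 - 7*0*(-15) = -2 + 0*(-15) = -2 + 0 = -2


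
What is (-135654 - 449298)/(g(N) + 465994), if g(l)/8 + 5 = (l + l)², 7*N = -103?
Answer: -14331324/11585617 ≈ -1.2370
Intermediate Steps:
N = -103/7 (N = (⅐)*(-103) = -103/7 ≈ -14.714)
g(l) = -40 + 32*l² (g(l) = -40 + 8*(l + l)² = -40 + 8*(2*l)² = -40 + 8*(4*l²) = -40 + 32*l²)
(-135654 - 449298)/(g(N) + 465994) = (-135654 - 449298)/((-40 + 32*(-103/7)²) + 465994) = -584952/((-40 + 32*(10609/49)) + 465994) = -584952/((-40 + 339488/49) + 465994) = -584952/(337528/49 + 465994) = -584952/23171234/49 = -584952*49/23171234 = -14331324/11585617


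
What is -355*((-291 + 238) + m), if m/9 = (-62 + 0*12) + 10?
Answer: 184955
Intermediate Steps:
m = -468 (m = 9*((-62 + 0*12) + 10) = 9*((-62 + 0) + 10) = 9*(-62 + 10) = 9*(-52) = -468)
-355*((-291 + 238) + m) = -355*((-291 + 238) - 468) = -355*(-53 - 468) = -355*(-521) = 184955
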